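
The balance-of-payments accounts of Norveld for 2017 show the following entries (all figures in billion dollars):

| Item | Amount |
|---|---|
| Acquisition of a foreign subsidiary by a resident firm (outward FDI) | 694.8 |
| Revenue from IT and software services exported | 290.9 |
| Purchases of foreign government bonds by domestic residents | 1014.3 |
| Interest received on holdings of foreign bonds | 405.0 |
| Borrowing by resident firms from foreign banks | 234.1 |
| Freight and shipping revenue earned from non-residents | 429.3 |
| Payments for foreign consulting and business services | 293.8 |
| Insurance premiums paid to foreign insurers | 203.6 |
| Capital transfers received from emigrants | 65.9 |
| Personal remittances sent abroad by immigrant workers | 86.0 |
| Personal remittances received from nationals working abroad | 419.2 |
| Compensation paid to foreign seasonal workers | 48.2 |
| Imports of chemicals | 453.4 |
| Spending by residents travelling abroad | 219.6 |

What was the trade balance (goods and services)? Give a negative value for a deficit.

Goods: -453.4
Services: -203.6 - 219.6 + 429.3 - 293.8 + 290.9 = 3.2
Trade balance = -453.4 + 3.2 = -450.2
(Excluded from the trade balance — financial account: acquisition of a foreign subsidiary by a resident firm (outward FDI) 694.8, purchases of foreign government bonds by domestic residents 1014.3, borrowing by resident firms from foreign banks 234.1; primary income: interest received on holdings of foreign bonds 405.0, compensation paid to foreign seasonal workers 48.2; capital account: capital transfers received from emigrants 65.9; secondary income: personal remittances sent abroad by immigrant workers 86.0, personal remittances received from nationals working abroad 419.2.)

-450.2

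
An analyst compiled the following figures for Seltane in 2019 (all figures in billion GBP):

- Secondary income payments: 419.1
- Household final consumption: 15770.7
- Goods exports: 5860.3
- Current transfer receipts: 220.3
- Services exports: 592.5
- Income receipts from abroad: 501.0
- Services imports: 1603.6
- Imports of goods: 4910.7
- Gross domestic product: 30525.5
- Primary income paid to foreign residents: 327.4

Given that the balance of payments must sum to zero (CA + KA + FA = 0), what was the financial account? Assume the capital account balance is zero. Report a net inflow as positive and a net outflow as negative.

Goods balance = 5860.3 - 4910.7 = 949.6
Services balance = 592.5 - 1603.6 = -1011.1
Trade balance (goods + services) = 949.6 + (-1011.1) = -61.5
Net primary income = 501.0 - 327.4 = 173.6
Net secondary income = 220.3 - 419.1 = -198.8
Current account = -61.5 + 173.6 + (-198.8) = -86.7
Financial account = -(-86.7) = 86.7

86.7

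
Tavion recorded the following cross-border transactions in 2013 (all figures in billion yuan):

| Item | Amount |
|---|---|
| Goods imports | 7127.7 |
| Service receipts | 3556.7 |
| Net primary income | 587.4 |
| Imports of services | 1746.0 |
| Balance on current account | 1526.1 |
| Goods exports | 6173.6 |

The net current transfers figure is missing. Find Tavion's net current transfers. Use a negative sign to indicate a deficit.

82.1

Current account = goods balance + services balance + net primary income + net secondary income
Sum of the known components = 1444.0
Net current transfers = CA - (known components) = 1526.1 - 1444.0 = 82.1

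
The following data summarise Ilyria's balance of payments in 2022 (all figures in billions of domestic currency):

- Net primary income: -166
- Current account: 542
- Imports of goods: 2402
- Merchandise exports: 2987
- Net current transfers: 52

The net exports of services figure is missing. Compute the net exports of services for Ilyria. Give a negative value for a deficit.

Current account = goods balance + services balance + net primary income + net secondary income
Sum of the known components = 471
Net exports of services = CA - (known components) = 542 - 471 = 71

71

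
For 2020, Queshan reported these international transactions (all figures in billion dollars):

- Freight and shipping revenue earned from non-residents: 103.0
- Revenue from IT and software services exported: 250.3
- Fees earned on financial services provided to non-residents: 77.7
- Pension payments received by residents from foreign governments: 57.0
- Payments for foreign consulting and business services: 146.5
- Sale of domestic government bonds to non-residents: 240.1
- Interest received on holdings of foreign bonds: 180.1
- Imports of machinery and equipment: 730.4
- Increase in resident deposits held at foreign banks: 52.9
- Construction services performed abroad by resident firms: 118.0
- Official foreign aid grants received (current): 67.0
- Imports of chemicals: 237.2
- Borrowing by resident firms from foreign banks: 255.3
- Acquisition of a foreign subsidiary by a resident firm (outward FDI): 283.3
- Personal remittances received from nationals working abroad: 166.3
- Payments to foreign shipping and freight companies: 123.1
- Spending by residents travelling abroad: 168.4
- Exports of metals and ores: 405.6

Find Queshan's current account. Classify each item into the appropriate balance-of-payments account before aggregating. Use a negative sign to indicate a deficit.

19.4

Goods: -237.2 + 405.6 - 730.4 = -562.0
Services: 77.7 + 118.0 - 123.1 + 250.3 - 168.4 + 103.0 - 146.5 = 111.0
Primary income: 180.1
Secondary income: 166.3 + 67.0 + 57.0 = 290.3
Current account = (-562.0) + 111.0 + 180.1 + 290.3 = 19.4
(Excluded from the current account — financial account: sale of domestic government bonds to non-residents 240.1, increase in resident deposits held at foreign banks 52.9, borrowing by resident firms from foreign banks 255.3, acquisition of a foreign subsidiary by a resident firm (outward FDI) 283.3.)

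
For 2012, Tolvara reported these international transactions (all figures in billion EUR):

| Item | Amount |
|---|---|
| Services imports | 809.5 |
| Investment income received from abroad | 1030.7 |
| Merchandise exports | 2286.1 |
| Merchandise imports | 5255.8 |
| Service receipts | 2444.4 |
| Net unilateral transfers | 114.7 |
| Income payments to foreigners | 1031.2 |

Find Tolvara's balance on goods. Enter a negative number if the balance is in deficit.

-2969.7

Goods balance = 2286.1 - 5255.8 = -2969.7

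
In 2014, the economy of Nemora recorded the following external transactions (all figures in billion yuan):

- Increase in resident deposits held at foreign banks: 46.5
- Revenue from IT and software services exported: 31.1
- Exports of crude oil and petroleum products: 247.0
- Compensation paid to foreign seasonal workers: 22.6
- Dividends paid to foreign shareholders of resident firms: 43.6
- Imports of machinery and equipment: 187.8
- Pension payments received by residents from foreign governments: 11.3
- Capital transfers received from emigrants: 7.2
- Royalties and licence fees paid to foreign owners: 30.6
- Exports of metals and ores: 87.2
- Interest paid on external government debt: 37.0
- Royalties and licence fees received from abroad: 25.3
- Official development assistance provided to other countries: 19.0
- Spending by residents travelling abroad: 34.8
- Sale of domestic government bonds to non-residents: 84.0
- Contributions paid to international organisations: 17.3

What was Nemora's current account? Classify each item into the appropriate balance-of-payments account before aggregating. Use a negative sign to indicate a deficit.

9.2

Goods: -187.8 + 87.2 + 247.0 = 146.4
Services: -34.8 + 31.1 + 25.3 - 30.6 = -9.0
Primary income: -43.6 - 22.6 - 37.0 = -103.2
Secondary income: -17.3 + 11.3 - 19.0 = -25.0
Current account = 146.4 + (-9.0) + (-103.2) + (-25.0) = 9.2
(Excluded from the current account — financial account: increase in resident deposits held at foreign banks 46.5, sale of domestic government bonds to non-residents 84.0; capital account: capital transfers received from emigrants 7.2.)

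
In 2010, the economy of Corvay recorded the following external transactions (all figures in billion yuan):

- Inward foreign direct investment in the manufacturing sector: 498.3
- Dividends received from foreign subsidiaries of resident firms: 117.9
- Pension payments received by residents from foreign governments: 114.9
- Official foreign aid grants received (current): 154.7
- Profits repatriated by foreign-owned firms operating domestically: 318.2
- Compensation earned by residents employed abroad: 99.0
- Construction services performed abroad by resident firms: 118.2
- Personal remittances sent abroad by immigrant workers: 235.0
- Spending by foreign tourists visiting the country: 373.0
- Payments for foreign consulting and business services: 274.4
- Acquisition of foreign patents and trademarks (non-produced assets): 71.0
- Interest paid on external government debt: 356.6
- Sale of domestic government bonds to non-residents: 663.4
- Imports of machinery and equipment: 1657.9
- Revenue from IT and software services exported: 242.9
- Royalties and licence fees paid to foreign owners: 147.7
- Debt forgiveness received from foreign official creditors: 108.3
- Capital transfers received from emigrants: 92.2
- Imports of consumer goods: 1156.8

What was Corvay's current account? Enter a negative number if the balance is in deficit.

Goods: -1657.9 - 1156.8 = -2814.7
Services: -147.7 - 274.4 + 242.9 + 373.0 + 118.2 = 312.0
Primary income: 99.0 - 318.2 - 356.6 + 117.9 = -457.9
Secondary income: -235.0 + 154.7 + 114.9 = 34.6
Current account = (-2814.7) + 312.0 + (-457.9) + 34.6 = -2926.0
(Excluded from the current account — financial account: inward foreign direct investment in the manufacturing sector 498.3, sale of domestic government bonds to non-residents 663.4; capital account: acquisition of foreign patents and trademarks (non-produced assets) 71.0, debt forgiveness received from foreign official creditors 108.3, capital transfers received from emigrants 92.2.)

-2926.0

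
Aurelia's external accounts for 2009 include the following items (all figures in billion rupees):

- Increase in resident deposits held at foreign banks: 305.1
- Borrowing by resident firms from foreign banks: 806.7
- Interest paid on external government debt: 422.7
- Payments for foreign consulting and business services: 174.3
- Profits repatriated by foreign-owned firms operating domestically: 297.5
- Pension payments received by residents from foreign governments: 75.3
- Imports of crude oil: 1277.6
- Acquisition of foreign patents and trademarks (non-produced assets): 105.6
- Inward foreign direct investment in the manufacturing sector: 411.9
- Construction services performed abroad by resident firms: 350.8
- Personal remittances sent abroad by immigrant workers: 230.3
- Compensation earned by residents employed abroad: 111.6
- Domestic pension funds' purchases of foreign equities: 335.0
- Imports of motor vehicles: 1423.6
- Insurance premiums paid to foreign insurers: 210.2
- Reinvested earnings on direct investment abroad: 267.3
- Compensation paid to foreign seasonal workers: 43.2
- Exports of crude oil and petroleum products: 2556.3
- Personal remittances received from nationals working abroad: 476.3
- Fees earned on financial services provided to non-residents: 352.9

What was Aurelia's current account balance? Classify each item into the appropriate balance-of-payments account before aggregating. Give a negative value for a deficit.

111.1

Goods: -1423.6 + 2556.3 - 1277.6 = -144.9
Services: 350.8 - 174.3 + 352.9 - 210.2 = 319.2
Primary income: -297.5 + 111.6 - 422.7 - 43.2 + 267.3 = -384.5
Secondary income: 75.3 - 230.3 + 476.3 = 321.3
Current account = (-144.9) + 319.2 + (-384.5) + 321.3 = 111.1
(Excluded from the current account — financial account: increase in resident deposits held at foreign banks 305.1, borrowing by resident firms from foreign banks 806.7, inward foreign direct investment in the manufacturing sector 411.9, domestic pension funds' purchases of foreign equities 335.0; capital account: acquisition of foreign patents and trademarks (non-produced assets) 105.6.)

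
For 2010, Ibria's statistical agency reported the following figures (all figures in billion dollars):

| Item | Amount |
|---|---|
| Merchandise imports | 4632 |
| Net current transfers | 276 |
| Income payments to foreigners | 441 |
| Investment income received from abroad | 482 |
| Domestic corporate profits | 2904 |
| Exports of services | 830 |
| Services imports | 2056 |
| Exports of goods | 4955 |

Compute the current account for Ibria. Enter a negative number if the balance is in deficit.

Goods balance = 4955 - 4632 = 323
Services balance = 830 - 2056 = -1226
Trade balance (goods + services) = 323 + (-1226) = -903
Net primary income = 482 - 441 = 41
Net secondary income = 276
Current account = -903 + 41 + 276 = -586

-586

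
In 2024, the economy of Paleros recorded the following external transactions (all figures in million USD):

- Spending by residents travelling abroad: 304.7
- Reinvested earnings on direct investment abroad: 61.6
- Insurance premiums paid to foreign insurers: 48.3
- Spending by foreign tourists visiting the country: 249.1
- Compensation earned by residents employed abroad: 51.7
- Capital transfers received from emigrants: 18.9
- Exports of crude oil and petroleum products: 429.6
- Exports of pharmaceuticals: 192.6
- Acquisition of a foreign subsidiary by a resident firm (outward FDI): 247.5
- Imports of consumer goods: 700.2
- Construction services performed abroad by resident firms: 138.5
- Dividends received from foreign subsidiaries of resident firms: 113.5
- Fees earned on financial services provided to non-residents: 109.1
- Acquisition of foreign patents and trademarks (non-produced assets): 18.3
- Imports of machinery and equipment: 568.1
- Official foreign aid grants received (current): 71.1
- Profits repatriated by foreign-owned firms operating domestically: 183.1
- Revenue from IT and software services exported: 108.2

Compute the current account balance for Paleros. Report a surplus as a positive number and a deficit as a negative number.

-279.4

Goods: 429.6 - 568.1 - 700.2 + 192.6 = -646.1
Services: -304.7 - 48.3 + 138.5 + 249.1 + 108.2 + 109.1 = 251.9
Primary income: 61.6 - 183.1 + 51.7 + 113.5 = 43.7
Secondary income: 71.1
Current account = (-646.1) + 251.9 + 43.7 + 71.1 = -279.4
(Excluded from the current account — capital account: capital transfers received from emigrants 18.9, acquisition of foreign patents and trademarks (non-produced assets) 18.3; financial account: acquisition of a foreign subsidiary by a resident firm (outward FDI) 247.5.)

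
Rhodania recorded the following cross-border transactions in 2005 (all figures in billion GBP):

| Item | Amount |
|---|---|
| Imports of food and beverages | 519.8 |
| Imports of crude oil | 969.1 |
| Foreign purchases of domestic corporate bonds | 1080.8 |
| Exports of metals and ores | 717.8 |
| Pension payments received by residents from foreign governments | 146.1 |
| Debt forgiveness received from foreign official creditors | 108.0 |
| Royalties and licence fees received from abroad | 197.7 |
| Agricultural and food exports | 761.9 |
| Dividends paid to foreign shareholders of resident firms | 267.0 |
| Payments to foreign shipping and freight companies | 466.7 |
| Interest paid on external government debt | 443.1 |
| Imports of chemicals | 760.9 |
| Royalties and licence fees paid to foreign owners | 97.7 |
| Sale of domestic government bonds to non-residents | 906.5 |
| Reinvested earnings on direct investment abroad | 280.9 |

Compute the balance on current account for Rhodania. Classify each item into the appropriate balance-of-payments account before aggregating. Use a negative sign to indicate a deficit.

-1419.9

Goods: -969.1 - 760.9 + 761.9 + 717.8 - 519.8 = -770.1
Services: 197.7 - 97.7 - 466.7 = -366.7
Primary income: -443.1 + 280.9 - 267.0 = -429.2
Secondary income: 146.1
Current account = (-770.1) + (-366.7) + (-429.2) + 146.1 = -1419.9
(Excluded from the current account — financial account: foreign purchases of domestic corporate bonds 1080.8, sale of domestic government bonds to non-residents 906.5; capital account: debt forgiveness received from foreign official creditors 108.0.)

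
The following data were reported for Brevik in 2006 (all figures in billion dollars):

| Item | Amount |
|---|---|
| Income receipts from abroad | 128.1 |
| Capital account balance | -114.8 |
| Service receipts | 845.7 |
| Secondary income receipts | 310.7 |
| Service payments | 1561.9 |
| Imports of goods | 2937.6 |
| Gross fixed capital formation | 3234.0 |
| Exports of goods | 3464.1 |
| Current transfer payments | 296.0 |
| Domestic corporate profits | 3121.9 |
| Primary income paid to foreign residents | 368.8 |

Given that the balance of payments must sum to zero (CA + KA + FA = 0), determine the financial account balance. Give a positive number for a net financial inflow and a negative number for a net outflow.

530.5

Goods balance = 3464.1 - 2937.6 = 526.5
Services balance = 845.7 - 1561.9 = -716.2
Trade balance (goods + services) = 526.5 + (-716.2) = -189.7
Net primary income = 128.1 - 368.8 = -240.7
Net secondary income = 310.7 - 296.0 = 14.7
Current account = -189.7 + (-240.7) + 14.7 = -415.7
Financial account = -(-415.7 + (-114.8)) = 530.5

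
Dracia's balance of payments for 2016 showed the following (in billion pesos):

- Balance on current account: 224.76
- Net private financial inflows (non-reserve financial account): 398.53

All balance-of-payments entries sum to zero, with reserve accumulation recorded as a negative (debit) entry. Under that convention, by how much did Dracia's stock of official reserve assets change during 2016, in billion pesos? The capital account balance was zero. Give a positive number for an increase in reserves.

623.29

Official reserve transactions balance = -(224.76 + 398.53) = -623.29
An accumulation of reserves is recorded as a debit (negative entry), so the change in the stock of reserves is the negative of that balance.
Change in official reserves = -(-623.29) = 623.29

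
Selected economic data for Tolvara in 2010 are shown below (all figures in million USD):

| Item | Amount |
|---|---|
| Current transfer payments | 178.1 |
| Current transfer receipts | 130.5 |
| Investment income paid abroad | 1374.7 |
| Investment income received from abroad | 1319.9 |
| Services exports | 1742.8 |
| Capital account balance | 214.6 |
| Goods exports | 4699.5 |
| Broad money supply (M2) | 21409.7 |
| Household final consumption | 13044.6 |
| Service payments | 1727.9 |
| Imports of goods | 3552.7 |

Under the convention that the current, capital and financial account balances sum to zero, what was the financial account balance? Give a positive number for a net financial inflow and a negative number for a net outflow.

-1273.9

Goods balance = 4699.5 - 3552.7 = 1146.8
Services balance = 1742.8 - 1727.9 = 14.9
Trade balance (goods + services) = 1146.8 + 14.9 = 1161.7
Net primary income = 1319.9 - 1374.7 = -54.8
Net secondary income = 130.5 - 178.1 = -47.6
Current account = 1161.7 + (-54.8) + (-47.6) = 1059.3
Financial account = -(1059.3 + 214.6) = -1273.9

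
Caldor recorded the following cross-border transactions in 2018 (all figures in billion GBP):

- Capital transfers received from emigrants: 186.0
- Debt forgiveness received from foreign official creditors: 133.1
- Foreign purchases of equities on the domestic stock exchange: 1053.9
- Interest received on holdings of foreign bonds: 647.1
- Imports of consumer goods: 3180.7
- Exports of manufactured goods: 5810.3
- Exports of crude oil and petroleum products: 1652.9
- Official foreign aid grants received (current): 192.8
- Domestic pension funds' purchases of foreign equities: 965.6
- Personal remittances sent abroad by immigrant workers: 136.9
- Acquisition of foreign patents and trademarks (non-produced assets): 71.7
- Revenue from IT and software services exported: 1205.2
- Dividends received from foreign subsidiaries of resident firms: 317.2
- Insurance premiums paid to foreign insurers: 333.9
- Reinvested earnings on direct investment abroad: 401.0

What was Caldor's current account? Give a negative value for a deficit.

Goods: 1652.9 - 3180.7 + 5810.3 = 4282.5
Services: 1205.2 - 333.9 = 871.3
Primary income: 401.0 + 317.2 + 647.1 = 1365.3
Secondary income: -136.9 + 192.8 = 55.9
Current account = 4282.5 + 871.3 + 1365.3 + 55.9 = 6575.0
(Excluded from the current account — capital account: capital transfers received from emigrants 186.0, debt forgiveness received from foreign official creditors 133.1, acquisition of foreign patents and trademarks (non-produced assets) 71.7; financial account: foreign purchases of equities on the domestic stock exchange 1053.9, domestic pension funds' purchases of foreign equities 965.6.)

6575.0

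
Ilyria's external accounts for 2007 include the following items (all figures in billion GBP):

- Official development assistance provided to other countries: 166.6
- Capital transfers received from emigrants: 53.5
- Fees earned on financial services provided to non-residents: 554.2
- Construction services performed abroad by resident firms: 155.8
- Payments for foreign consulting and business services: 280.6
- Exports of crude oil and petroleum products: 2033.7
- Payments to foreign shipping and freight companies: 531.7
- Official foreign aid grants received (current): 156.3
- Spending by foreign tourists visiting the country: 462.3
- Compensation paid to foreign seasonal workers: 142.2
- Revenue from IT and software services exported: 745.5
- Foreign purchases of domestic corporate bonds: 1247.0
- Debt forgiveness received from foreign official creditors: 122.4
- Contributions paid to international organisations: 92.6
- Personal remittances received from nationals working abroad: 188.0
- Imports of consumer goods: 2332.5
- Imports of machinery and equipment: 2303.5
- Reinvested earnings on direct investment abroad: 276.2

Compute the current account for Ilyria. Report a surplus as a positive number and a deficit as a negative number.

-1277.7

Goods: -2332.5 + 2033.7 - 2303.5 = -2602.3
Services: 462.3 - 531.7 - 280.6 + 554.2 + 745.5 + 155.8 = 1105.5
Primary income: -142.2 + 276.2 = 134.0
Secondary income: -92.6 + 188.0 - 166.6 + 156.3 = 85.1
Current account = (-2602.3) + 1105.5 + 134.0 + 85.1 = -1277.7
(Excluded from the current account — capital account: capital transfers received from emigrants 53.5, debt forgiveness received from foreign official creditors 122.4; financial account: foreign purchases of domestic corporate bonds 1247.0.)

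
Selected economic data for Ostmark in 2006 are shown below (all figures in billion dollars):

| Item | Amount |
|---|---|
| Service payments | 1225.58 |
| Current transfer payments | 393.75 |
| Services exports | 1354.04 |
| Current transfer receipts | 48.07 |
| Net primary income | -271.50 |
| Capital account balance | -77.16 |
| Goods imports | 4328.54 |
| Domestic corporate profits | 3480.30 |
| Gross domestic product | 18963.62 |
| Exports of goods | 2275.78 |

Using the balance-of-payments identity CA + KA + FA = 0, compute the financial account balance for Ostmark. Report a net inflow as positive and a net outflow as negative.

2618.64

Goods balance = 2275.78 - 4328.54 = -2052.76
Services balance = 1354.04 - 1225.58 = 128.46
Trade balance (goods + services) = -2052.76 + 128.46 = -1924.30
Net primary income = -271.50
Net secondary income = 48.07 - 393.75 = -345.68
Current account = -1924.30 + (-271.50) + (-345.68) = -2541.48
Financial account = -(-2541.48 + (-77.16)) = 2618.64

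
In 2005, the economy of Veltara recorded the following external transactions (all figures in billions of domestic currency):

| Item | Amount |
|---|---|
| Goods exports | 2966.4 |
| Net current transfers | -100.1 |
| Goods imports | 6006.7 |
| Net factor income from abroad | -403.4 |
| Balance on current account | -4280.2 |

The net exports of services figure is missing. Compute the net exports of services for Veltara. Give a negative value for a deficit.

Current account = goods balance + services balance + net primary income + net secondary income
Sum of the known components = -3543.8
Net exports of services = CA - (known components) = -4280.2 - (-3543.8) = -736.4

-736.4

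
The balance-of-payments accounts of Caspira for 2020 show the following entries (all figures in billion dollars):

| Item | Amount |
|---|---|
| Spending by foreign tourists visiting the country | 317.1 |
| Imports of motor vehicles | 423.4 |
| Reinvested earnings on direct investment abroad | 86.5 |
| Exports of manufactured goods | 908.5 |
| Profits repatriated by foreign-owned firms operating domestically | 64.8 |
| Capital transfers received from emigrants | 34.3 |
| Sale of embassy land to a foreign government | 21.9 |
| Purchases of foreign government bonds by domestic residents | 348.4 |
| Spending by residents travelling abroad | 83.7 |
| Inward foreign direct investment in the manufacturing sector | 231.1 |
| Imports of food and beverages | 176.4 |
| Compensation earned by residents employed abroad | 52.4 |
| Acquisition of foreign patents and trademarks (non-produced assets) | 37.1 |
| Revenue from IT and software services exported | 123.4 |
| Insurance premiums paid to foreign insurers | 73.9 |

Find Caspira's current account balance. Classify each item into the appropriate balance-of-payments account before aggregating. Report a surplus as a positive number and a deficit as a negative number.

Goods: 908.5 - 423.4 - 176.4 = 308.7
Services: -83.7 + 123.4 - 73.9 + 317.1 = 282.9
Primary income: 52.4 - 64.8 + 86.5 = 74.1
Current account = 308.7 + 282.9 + 74.1 = 665.7
(Excluded from the current account — capital account: capital transfers received from emigrants 34.3, sale of embassy land to a foreign government 21.9, acquisition of foreign patents and trademarks (non-produced assets) 37.1; financial account: purchases of foreign government bonds by domestic residents 348.4, inward foreign direct investment in the manufacturing sector 231.1.)

665.7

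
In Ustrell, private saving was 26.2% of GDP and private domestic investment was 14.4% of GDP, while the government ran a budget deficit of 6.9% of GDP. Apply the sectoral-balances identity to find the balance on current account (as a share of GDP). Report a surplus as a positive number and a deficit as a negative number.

4.9

By the sectoral-balances identity, CA = (S_private - I) + (T - G).
Private balance = 26.2 - 14.4 = 11.8
Government balance (T - G) = -6.9
CA = 11.8 + (-6.9) = 4.9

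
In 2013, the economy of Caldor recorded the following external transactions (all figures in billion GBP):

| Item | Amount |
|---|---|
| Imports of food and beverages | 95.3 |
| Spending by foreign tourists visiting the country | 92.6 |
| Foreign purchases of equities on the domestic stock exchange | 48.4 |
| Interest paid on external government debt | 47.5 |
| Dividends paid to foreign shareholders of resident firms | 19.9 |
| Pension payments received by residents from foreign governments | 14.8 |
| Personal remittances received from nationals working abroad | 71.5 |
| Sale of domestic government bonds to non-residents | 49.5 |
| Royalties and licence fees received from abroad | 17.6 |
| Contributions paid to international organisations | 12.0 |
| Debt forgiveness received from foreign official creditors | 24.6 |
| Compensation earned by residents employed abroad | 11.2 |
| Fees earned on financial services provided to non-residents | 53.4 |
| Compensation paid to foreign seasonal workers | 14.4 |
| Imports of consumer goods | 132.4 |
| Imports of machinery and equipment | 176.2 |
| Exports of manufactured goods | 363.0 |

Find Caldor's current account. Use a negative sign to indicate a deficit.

Goods: -95.3 + 363.0 - 176.2 - 132.4 = -40.9
Services: 92.6 + 17.6 + 53.4 = 163.6
Primary income: -47.5 - 14.4 + 11.2 - 19.9 = -70.6
Secondary income: -12.0 + 71.5 + 14.8 = 74.3
Current account = (-40.9) + 163.6 + (-70.6) + 74.3 = 126.4
(Excluded from the current account — financial account: foreign purchases of equities on the domestic stock exchange 48.4, sale of domestic government bonds to non-residents 49.5; capital account: debt forgiveness received from foreign official creditors 24.6.)

126.4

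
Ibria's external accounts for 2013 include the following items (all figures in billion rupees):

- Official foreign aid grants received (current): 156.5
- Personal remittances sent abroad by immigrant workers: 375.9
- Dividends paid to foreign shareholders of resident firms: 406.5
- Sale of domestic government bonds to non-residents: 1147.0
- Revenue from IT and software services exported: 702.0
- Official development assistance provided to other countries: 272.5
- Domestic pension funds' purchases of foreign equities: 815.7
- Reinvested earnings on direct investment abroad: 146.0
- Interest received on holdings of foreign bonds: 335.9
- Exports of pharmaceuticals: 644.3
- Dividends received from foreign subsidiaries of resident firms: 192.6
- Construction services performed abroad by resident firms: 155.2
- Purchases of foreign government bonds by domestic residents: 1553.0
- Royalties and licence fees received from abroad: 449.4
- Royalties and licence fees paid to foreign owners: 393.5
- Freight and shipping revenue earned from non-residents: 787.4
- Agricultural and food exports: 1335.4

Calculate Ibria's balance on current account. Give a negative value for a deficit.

3456.3

Goods: 1335.4 + 644.3 = 1979.7
Services: 449.4 + 702.0 + 787.4 + 155.2 - 393.5 = 1700.5
Primary income: 192.6 - 406.5 + 335.9 + 146.0 = 268.0
Secondary income: 156.5 - 272.5 - 375.9 = -491.9
Current account = 1979.7 + 1700.5 + 268.0 + (-491.9) = 3456.3
(Excluded from the current account — financial account: sale of domestic government bonds to non-residents 1147.0, domestic pension funds' purchases of foreign equities 815.7, purchases of foreign government bonds by domestic residents 1553.0.)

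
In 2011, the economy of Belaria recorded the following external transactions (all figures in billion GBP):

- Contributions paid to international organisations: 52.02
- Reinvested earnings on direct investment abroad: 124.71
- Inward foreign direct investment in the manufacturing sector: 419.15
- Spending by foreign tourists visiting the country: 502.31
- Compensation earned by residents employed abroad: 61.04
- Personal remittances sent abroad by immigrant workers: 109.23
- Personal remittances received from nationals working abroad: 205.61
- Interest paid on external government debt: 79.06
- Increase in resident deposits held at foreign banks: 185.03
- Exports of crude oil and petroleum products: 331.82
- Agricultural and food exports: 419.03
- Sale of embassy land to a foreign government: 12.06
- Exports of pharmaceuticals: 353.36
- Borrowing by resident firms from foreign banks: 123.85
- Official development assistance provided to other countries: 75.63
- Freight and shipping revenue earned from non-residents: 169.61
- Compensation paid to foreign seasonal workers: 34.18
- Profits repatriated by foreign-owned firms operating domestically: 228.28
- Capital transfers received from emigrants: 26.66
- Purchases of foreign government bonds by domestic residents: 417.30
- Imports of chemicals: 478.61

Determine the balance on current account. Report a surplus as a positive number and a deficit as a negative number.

Goods: 331.82 + 353.36 - 478.61 + 419.03 = 625.60
Services: 502.31 + 169.61 = 671.92
Primary income: -34.18 + 61.04 + 124.71 - 79.06 - 228.28 = -155.77
Secondary income: 205.61 - 75.63 - 52.02 - 109.23 = -31.27
Current account = 625.60 + 671.92 + (-155.77) + (-31.27) = 1110.48
(Excluded from the current account — financial account: inward foreign direct investment in the manufacturing sector 419.15, increase in resident deposits held at foreign banks 185.03, borrowing by resident firms from foreign banks 123.85, purchases of foreign government bonds by domestic residents 417.30; capital account: sale of embassy land to a foreign government 12.06, capital transfers received from emigrants 26.66.)

1110.48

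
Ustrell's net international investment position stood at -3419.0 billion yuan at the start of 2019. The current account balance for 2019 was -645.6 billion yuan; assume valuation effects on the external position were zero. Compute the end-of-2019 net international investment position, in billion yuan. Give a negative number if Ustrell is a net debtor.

-4064.6

With no valuation effects, change in NIIP = current account = -645.6
End-of-year NIIP = -3419.0 + (-645.6) = -4064.6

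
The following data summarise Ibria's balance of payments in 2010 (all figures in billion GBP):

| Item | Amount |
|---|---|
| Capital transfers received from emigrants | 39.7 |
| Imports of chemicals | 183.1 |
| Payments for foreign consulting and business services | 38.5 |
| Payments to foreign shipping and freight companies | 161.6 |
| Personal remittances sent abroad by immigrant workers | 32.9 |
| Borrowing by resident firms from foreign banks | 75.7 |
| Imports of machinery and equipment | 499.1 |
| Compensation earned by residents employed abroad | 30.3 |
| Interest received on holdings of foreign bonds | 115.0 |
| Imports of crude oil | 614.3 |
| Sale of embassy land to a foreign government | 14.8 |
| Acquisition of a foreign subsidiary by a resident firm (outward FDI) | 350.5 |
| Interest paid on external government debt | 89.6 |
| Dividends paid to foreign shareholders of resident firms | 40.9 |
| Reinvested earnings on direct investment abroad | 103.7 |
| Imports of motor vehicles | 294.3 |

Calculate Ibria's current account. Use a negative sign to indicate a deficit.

-1705.3

Goods: -294.3 - 614.3 - 499.1 - 183.1 = -1590.8
Services: -161.6 - 38.5 = -200.1
Primary income: 103.7 - 89.6 + 30.3 + 115.0 - 40.9 = 118.5
Secondary income: -32.9
Current account = (-1590.8) + (-200.1) + 118.5 + (-32.9) = -1705.3
(Excluded from the current account — capital account: capital transfers received from emigrants 39.7, sale of embassy land to a foreign government 14.8; financial account: borrowing by resident firms from foreign banks 75.7, acquisition of a foreign subsidiary by a resident firm (outward FDI) 350.5.)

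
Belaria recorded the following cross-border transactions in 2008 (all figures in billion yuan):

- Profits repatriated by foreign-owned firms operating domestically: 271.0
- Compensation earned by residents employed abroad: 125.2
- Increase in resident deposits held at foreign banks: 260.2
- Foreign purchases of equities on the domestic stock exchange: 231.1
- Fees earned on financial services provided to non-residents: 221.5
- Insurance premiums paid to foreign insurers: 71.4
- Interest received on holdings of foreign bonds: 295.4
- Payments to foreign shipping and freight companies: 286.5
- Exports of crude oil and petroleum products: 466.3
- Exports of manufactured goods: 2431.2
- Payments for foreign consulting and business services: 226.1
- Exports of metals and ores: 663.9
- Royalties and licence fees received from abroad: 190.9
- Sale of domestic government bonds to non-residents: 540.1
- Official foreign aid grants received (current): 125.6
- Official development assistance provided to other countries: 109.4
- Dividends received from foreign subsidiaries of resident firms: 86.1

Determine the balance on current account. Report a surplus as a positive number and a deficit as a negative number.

Goods: 2431.2 + 663.9 + 466.3 = 3561.4
Services: -286.5 - 71.4 + 190.9 - 226.1 + 221.5 = -171.6
Primary income: 86.1 + 125.2 + 295.4 - 271.0 = 235.7
Secondary income: -109.4 + 125.6 = 16.2
Current account = 3561.4 + (-171.6) + 235.7 + 16.2 = 3641.7
(Excluded from the current account — financial account: increase in resident deposits held at foreign banks 260.2, foreign purchases of equities on the domestic stock exchange 231.1, sale of domestic government bonds to non-residents 540.1.)

3641.7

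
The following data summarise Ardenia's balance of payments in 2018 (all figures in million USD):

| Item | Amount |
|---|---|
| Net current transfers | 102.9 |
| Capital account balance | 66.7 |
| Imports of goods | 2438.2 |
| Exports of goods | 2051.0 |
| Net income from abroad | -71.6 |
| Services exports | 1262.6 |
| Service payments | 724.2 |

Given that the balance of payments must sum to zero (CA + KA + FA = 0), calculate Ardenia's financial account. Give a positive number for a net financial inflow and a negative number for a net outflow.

-249.2

Goods balance = 2051.0 - 2438.2 = -387.2
Services balance = 1262.6 - 724.2 = 538.4
Trade balance (goods + services) = -387.2 + 538.4 = 151.2
Net primary income = -71.6
Net secondary income = 102.9
Current account = 151.2 + (-71.6) + 102.9 = 182.5
Financial account = -(182.5 + 66.7) = -249.2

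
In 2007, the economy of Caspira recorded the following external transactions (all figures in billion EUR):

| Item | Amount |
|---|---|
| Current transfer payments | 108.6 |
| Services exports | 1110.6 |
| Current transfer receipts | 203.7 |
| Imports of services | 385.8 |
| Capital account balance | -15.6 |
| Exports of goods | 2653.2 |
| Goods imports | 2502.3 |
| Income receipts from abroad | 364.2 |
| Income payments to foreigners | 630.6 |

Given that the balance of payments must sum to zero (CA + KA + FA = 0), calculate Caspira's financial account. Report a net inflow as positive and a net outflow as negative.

Goods balance = 2653.2 - 2502.3 = 150.9
Services balance = 1110.6 - 385.8 = 724.8
Trade balance (goods + services) = 150.9 + 724.8 = 875.7
Net primary income = 364.2 - 630.6 = -266.4
Net secondary income = 203.7 - 108.6 = 95.1
Current account = 875.7 + (-266.4) + 95.1 = 704.4
Financial account = -(704.4 + (-15.6)) = -688.8

-688.8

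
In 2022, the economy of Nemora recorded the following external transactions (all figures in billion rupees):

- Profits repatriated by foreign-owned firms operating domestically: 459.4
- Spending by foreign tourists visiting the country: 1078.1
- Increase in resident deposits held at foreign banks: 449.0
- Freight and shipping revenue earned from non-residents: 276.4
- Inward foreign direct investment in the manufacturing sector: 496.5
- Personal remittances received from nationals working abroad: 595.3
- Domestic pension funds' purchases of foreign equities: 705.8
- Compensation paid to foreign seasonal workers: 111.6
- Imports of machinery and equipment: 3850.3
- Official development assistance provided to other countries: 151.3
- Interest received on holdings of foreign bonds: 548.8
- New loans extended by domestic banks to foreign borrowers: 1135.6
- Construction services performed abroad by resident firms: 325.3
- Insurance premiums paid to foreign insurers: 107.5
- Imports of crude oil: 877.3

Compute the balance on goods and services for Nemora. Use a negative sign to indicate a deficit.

-3155.3

Goods: -877.3 - 3850.3 = -4727.6
Services: 1078.1 + 276.4 + 325.3 - 107.5 = 1572.3
Trade balance = -4727.6 + 1572.3 = -3155.3
(Excluded from the trade balance — primary income: profits repatriated by foreign-owned firms operating domestically 459.4, compensation paid to foreign seasonal workers 111.6, interest received on holdings of foreign bonds 548.8; financial account: increase in resident deposits held at foreign banks 449.0, inward foreign direct investment in the manufacturing sector 496.5, domestic pension funds' purchases of foreign equities 705.8, new loans extended by domestic banks to foreign borrowers 1135.6; secondary income: personal remittances received from nationals working abroad 595.3, official development assistance provided to other countries 151.3.)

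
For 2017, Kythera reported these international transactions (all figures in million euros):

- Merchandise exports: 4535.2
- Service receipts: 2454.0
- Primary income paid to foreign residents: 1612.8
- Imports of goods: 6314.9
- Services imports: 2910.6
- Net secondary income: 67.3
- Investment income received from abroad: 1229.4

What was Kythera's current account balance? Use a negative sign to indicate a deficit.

-2552.4

Goods balance = 4535.2 - 6314.9 = -1779.7
Services balance = 2454.0 - 2910.6 = -456.6
Trade balance (goods + services) = -1779.7 + (-456.6) = -2236.3
Net primary income = 1229.4 - 1612.8 = -383.4
Net secondary income = 67.3
Current account = -2236.3 + (-383.4) + 67.3 = -2552.4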